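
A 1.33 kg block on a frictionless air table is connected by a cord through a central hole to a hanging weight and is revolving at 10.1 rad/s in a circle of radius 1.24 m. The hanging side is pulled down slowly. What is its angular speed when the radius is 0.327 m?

ω₂ ≈ 145 rad/s

The constraining force is radial, so m r² ω about the center is conserved.
ω₂ = ω₁ (r₁/r₂)² = (10.1)(1.24/0.327)² = 145.2 rad/s.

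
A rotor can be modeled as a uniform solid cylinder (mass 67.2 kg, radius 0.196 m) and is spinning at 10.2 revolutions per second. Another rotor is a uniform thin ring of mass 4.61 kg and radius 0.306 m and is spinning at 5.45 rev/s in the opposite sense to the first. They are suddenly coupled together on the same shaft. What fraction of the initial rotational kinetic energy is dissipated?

fraction ≈ 0.539

The coupling torques are internal; angular momentum about the shared axis is conserved.
Moments of inertia: I_A = ½(67.2)(0.196)² = 1.291 kg·m²; I_B = (4.61)(0.306)² = 0.4317 kg·m².
Taking A's sense as positive: L = (1.291)(10.2) − (0.4317)(5.45) = 10.81 kg·m²·rev/s.
Combined I = 1.291 + 0.4317 = 1.722 kg·m².
ω_f = L / I = 10.81 / 1.722 = 6.278 rev/s.
KE_i = ½ΣIω² = 2904 J; KE_f = ½(1.722)(39.45)² = 1340 J.
Fraction dissipated = (KE_i − KE_f)/KE_i = 0.5386.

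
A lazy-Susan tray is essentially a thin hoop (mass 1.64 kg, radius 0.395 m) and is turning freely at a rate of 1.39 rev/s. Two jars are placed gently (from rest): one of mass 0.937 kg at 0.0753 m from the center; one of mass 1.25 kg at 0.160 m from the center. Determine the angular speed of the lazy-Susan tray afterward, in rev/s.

ω_f ≈ 1.21 rev/s

The added mass arrives with no angular momentum about the center, and any external torque about the center is negligible, so the system's angular momentum is conserved.
I_p = (1.64)(0.395)² = 0.2559 kg·m².
Added inertia Σmr² = (0.937)(0.0753)² + (1.25)(0.160)² = 0.03731 kg·m²; I_f = 0.2559 + 0.03731 = 0.2932 kg·m².
ω_f = I_p ω_i / I_f = (0.2559)(1.39) / 0.2932 = 1.213 rev/s.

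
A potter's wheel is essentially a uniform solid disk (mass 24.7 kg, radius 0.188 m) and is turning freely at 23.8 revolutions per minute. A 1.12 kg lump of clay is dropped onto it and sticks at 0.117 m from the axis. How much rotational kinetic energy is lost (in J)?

The added mass arrives with no angular momentum about the axis, and any external torque about the axis is negligible, so the system's angular momentum is conserved.
I_p = ½(24.7)(0.188)² = 0.4365 kg·m².
Added inertia Σmr² = (1.12)(0.117)² = 0.01533 kg·m²; I_f = 0.4365 + 0.01533 = 0.4518 kg·m².
ω_f = I_p ω_i / I_f = (0.4365)(23.8) / 0.4518 = 22.99 rpm.
KE_i = ½(0.4365)(2.492 rad/s)² = 1.356 J; KE_f = ½(0.4518)(2.408)² = 1.310 J.

energy lost ≈ 0.0460 J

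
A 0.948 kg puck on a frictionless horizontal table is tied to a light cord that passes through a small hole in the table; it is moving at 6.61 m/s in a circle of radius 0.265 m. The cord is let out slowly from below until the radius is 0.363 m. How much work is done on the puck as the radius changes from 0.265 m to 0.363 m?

Central (radial) force ⇒ zero torque about the center ⇒ m v r is constant.
v₂ = v₁ r₁ / r₂ = (6.61)(0.265) / (0.363) = 4.825 m/s.
W = ΔKE = ½m(v₂² − v₁²) = -9.673 J.

W ≈ -9.67 J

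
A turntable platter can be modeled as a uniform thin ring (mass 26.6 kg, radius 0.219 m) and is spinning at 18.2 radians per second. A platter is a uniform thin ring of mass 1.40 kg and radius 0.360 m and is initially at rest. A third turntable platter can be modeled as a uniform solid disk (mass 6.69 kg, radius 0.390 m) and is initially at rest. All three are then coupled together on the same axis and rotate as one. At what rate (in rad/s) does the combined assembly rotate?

|ω_f| ≈ 11.8 rad/s

No external torque acts about the common axis, so total angular momentum is conserved.
Moments of inertia: I_A = (26.6)(0.219)² = 1.276 kg·m²; I_B = (1.40)(0.360)² = 0.1814 kg·m²; I_C = ½(6.69)(0.390)² = 0.5088 kg·m².
Taking A's sense as positive: L = (1.276)(18.2) = 23.22 kg·m²·rad/s.
Combined I = 1.276 + 0.1814 + 0.5088 = 1.966 kg·m².
ω_f = L / I = 23.22 / 1.966 = 11.81 rad/s.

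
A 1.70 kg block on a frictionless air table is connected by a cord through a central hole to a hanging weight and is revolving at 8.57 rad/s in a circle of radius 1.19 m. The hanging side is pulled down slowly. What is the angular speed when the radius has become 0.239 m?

No torque about the axis ⇒ m r₁² ω₁ = m r₂² ω₂.
ω₂ = ω₁ (r₁/r₂)² = (8.57)(1.19/0.239)² = 212.5 rad/s.

ω₂ ≈ 212 rad/s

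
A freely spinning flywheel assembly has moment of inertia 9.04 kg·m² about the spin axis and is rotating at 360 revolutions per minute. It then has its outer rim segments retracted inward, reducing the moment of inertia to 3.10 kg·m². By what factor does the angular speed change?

No external torque acts about the spin axis, so angular momentum is conserved.
ω₂/ω₁ = I₁/I₂ = 9.040 / 3.100 = 2.916.

ω₂/ω₁ ≈ 2.92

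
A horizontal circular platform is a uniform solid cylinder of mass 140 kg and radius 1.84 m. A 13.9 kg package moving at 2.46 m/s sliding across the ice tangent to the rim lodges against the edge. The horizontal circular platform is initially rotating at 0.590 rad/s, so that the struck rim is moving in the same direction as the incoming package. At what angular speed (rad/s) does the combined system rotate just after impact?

About the central axle the impulsive forces during the collision are internal, so angular momentum about that axis is conserved.
I_p = ½(140)(1.84)² = 237.0 kg·m². Taking the sense of the package's angular momentum as positive, L_{package} = m v R = (13.9)(2.46)(1.84) = 62.92 kg·m²/s.
L_i = +I_p ω_p + m v R = +(237.0)(0.590) + 62.92 = 202.7 kg·m²/s.
After sticking, I_f = I_p + m R² = 237.0 + (13.9)(1.84)² = 284.1 kg·m².
ω_f = L_i / I_f = 202.7 / 284.1 = 0.7138 rad/s.

|ω_f| ≈ 0.714 rad/s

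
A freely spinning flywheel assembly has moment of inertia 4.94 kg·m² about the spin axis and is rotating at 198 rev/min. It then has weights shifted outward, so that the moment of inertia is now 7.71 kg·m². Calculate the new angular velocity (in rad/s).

With no external torque about the axis, L is conserved: I₁ω₁ = I₂ω₂.
ω₂ = I₁ω₁ / I₂ = (4.940)(198 rpm) / (7.710) = 126.9 rpm = 13.29 rad/s.

ω₂ ≈ 13.3 rad/s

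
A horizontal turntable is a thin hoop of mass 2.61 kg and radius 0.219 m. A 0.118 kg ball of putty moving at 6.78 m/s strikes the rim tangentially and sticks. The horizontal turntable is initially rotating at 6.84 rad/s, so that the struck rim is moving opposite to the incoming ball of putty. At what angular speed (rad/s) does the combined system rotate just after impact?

|ω_f| ≈ 5.21 rad/s

The axle reaction passes through the axle and exerts no torque about it; angular momentum about the axle is conserved through the impact.
I_p = (2.61)(0.219)² = 0.1252 kg·m². Taking the sense of the ball of putty's angular momentum as positive, L_{ball} = m v R = (0.118)(6.78)(0.219) = 0.1752 kg·m²/s.
L_i = −I_p ω_p + m v R = −(0.1252)(6.84) + 0.1752 = -0.6810 kg·m²/s.
After sticking, I_f = I_p + m R² = 0.1252 + (0.118)(0.219)² = 0.1308 kg·m².
ω_f = L_i / I_f = -0.6810 / 0.1308 = -5.205 rad/s.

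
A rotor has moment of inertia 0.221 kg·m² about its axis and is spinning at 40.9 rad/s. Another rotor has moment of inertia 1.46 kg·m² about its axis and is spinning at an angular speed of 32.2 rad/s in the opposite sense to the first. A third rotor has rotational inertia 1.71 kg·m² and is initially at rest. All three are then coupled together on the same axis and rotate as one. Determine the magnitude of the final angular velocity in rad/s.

|ω_f| ≈ 11.2 rad/s

The coupling torques are internal; angular momentum about the shared axis is conserved.
Taking A's sense as positive: L = (0.2210)(40.9) − (1.460)(32.2) = -37.97 kg·m²·rad/s.
Combined I = 0.2210 + 1.460 + 1.710 = 3.391 kg·m².
ω_f = L / I = -37.97 / 3.391 = -11.20 rad/s.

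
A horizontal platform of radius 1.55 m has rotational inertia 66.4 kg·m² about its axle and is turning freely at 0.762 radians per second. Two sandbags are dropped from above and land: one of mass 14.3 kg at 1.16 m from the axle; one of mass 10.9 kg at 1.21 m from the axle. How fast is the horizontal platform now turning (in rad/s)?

ω_f ≈ 0.498 rad/s

No external torque acts about the axle; L_before = L_after.
Added inertia Σmr² = (14.3)(1.16)² + (10.9)(1.21)² = 35.20 kg·m²; I_f = 66.40 + 35.20 = 101.6 kg·m².
ω_f = I_p ω_i / I_f = (66.40)(0.762) / 101.6 = 0.4980 rad/s.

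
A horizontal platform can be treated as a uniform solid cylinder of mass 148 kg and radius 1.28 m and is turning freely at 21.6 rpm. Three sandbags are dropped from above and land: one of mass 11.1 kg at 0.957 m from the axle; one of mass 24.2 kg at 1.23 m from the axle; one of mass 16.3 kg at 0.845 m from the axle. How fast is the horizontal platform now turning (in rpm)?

ω_f ≈ 14.6 rpm

The added mass arrives with no angular momentum about the axle, and any external torque about the axle is negligible, so the system's angular momentum is conserved.
I_p = ½(148)(1.28)² = 121.2 kg·m².
Added inertia Σmr² = (11.1)(0.957)² + (24.2)(1.23)² + (16.3)(0.845)² = 58.42 kg·m²; I_f = 121.2 + 58.42 = 179.7 kg·m².
ω_f = I_p ω_i / I_f = (121.2)(21.6) / 179.7 = 14.58 rpm.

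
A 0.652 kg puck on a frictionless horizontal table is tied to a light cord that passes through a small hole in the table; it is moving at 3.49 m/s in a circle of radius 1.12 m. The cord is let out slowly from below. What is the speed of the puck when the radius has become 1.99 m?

v₂ ≈ 1.96 m/s

The only horizontal force on the mass is along the cord (radial), so it exerts no torque about the hole and angular momentum m v r is conserved.
v₂ = v₁ r₁ / r₂ = (3.49)(1.12) / (1.99) = 1.964 m/s.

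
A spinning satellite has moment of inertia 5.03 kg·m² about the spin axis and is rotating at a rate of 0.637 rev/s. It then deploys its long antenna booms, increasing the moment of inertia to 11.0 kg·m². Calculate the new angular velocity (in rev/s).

With no external torque about the axis, L is conserved: I₁ω₁ = I₂ω₂.
ω₂ = I₁ω₁ / I₂ = (5.030)(0.637 rev/s) / (11.00) = 0.2913 rev/s.

ω₂ ≈ 0.291 rev/s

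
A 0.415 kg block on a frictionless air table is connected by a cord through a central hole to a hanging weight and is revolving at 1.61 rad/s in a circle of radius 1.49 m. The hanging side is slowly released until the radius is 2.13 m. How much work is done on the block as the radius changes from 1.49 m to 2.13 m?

The constraining force is radial, so m r² ω about the center is conserved.
ω₂ = ω₁ (r₁/r₂)² = (1.61)(1.49/2.13)² = 0.7878 rad/s.
W = ΔKE = ½m(v₂² − v₁²) = -0.6098 J.

W ≈ -0.610 J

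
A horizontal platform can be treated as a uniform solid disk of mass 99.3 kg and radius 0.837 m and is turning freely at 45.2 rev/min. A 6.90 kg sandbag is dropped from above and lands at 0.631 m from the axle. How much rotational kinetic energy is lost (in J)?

energy lost ≈ 28.5 J

The added mass arrives with no angular momentum about the axle, and any external torque about the axle is negligible, so the system's angular momentum is conserved.
I_p = ½(99.3)(0.837)² = 34.78 kg·m².
Added inertia Σmr² = (6.90)(0.631)² = 2.747 kg·m²; I_f = 34.78 + 2.747 = 37.53 kg·m².
ω_f = I_p ω_i / I_f = (34.78)(45.2) / 37.53 = 41.89 rpm.
KE_i = ½(34.78)(4.733 rad/s)² = 389.6 J; KE_f = ½(37.53)(4.387)² = 361.1 J.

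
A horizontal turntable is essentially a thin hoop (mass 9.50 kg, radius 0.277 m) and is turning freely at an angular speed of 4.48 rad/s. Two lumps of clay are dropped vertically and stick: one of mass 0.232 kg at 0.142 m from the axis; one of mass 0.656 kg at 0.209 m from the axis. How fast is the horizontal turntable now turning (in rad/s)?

ω_f ≈ 4.28 rad/s

The added mass arrives with no angular momentum about the axis, and any external torque about the axis is negligible, so the system's angular momentum is conserved.
I_p = (9.50)(0.277)² = 0.7289 kg·m².
Added inertia Σmr² = (0.232)(0.142)² + (0.656)(0.209)² = 0.03333 kg·m²; I_f = 0.7289 + 0.03333 = 0.7623 kg·m².
ω_f = I_p ω_i / I_f = (0.7289)(4.48) / 0.7623 = 4.284 rad/s.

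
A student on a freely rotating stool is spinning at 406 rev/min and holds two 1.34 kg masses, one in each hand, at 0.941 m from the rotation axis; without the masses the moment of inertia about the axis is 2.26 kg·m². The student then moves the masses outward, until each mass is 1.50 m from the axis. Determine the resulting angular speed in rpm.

ω₂ ≈ 227 rpm

No external torque acts about the spin axis, so angular momentum is conserved.
I₁ = 2.26 + 2(1.34)(0.941)² = 4.633 kg·m²; I₂ = 2.26 + 2(1.34)(1.50)² = 8.290 kg·m².
ω₂ = I₁ω₁ / I₂ = (4.633)(406 rpm) / (8.290) = 226.9 rpm.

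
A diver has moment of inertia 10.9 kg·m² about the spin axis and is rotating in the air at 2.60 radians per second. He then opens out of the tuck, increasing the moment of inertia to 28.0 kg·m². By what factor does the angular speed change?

With no external torque about the axis, L is conserved: I₁ω₁ = I₂ω₂.
ω₂/ω₁ = I₁/I₂ = 10.90 / 28.00 = 0.3893.

ω₂/ω₁ ≈ 0.389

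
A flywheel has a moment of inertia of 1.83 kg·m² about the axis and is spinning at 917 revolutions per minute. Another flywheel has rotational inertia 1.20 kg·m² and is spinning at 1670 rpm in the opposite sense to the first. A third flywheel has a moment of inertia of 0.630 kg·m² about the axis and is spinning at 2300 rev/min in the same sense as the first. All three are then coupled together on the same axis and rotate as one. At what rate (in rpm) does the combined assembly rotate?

No external torque acts about the common axis, so total angular momentum is conserved.
Taking A's sense as positive: L = (1.830)(917) − (1.200)(1670) + (0.6300)(2300) = 1123 kg·m²·rpm.
Combined I = 1.830 + 1.200 + 0.6300 = 3.660 kg·m².
ω_f = L / I = 1123 / 3.660 = 306.9 rpm.

|ω_f| ≈ 307 rpm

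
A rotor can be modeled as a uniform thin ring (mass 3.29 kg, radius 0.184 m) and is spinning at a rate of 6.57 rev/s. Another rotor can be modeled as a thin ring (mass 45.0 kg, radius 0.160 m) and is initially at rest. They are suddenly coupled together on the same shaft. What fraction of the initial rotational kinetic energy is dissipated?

No external torque acts about the common axis, so total angular momentum is conserved.
Moments of inertia: I_A = (3.29)(0.184)² = 0.1114 kg·m²; I_B = (45.0)(0.160)² = 1.152 kg·m².
Taking A's sense as positive: L = (0.1114)(6.57) = 0.7318 kg·m²·rev/s.
Combined I = 0.1114 + 1.152 = 1.263 kg·m².
ω_f = L / I = 0.7318 / 1.263 = 0.5792 rev/s.
KE_i = ½ΣIω² = 94.91 J; KE_f = ½(1.263)(3.639)² = 8.367 J.
Fraction dissipated = (KE_i − KE_f)/KE_i = 0.9118.

fraction ≈ 0.912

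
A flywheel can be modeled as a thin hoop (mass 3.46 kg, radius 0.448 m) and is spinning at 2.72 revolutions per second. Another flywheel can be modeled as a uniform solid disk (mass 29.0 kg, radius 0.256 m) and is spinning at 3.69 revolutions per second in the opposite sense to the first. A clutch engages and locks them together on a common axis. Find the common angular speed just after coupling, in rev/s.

|ω_f| ≈ 0.984 rev/s

The coupling torques are internal; angular momentum about the shared axis is conserved.
Moments of inertia: I_A = (3.46)(0.448)² = 0.6944 kg·m²; I_B = ½(29.0)(0.256)² = 0.9503 kg·m².
Taking A's sense as positive: L = (0.6944)(2.72) − (0.9503)(3.69) = -1.618 kg·m²·rev/s.
Combined I = 0.6944 + 0.9503 = 1.645 kg·m².
ω_f = L / I = -1.618 / 1.645 = -0.9835 rev/s.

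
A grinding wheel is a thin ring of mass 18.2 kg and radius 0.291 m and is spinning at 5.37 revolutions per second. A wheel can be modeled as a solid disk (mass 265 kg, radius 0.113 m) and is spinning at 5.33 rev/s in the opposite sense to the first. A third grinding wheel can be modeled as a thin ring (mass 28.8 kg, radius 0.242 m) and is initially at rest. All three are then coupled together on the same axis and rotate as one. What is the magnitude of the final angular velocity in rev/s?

|ω_f| ≈ 0.151 rev/s

No external torque acts about the common axis, so total angular momentum is conserved.
Moments of inertia: I_A = (18.2)(0.291)² = 1.541 kg·m²; I_B = ½(265)(0.113)² = 1.692 kg·m²; I_C = (28.8)(0.242)² = 1.687 kg·m².
Taking A's sense as positive: L = (1.541)(5.37) − (1.692)(5.33) = -0.7416 kg·m²·rev/s.
Combined I = 1.541 + 1.692 + 1.687 = 4.920 kg·m².
ω_f = L / I = -0.7416 / 4.920 = -0.1507 rev/s.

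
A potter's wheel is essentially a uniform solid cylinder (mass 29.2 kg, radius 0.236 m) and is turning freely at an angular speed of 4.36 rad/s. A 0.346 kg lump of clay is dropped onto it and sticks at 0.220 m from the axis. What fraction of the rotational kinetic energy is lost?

The added mass arrives with no angular momentum about the axis, and any external torque about the axis is negligible, so the system's angular momentum is conserved.
I_p = ½(29.2)(0.236)² = 0.8132 kg·m².
Added inertia Σmr² = (0.346)(0.220)² = 0.01675 kg·m²; I_f = 0.8132 + 0.01675 = 0.8299 kg·m².
ω_f = I_p ω_i / I_f = (0.8132)(4.36) / 0.8299 = 4.272 rad/s.
KE_i = ½(0.8132)(4.360 rad/s)² = 7.729 J; KE_f = ½(0.8299)(4.272)² = 7.573 J.
Fraction lost = 0.02018.

fraction ≈ 0.0202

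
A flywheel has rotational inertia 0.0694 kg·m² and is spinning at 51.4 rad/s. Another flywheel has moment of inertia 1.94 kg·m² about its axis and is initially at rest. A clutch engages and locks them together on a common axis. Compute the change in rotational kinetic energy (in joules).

ΔKE ≈ -88.5 J

The coupling torques are internal; angular momentum about the shared axis is conserved.
Taking A's sense as positive: L = (0.06940)(51.4) = 3.567 kg·m²·rad/s.
Combined I = 0.06940 + 1.940 = 2.009 kg·m².
ω_f = L / I = 3.567 / 2.009 = 1.775 rad/s.
KE_i = ½ΣIω² = 91.68 J; KE_f = ½(2.009)(1.775)² = 3.166 J.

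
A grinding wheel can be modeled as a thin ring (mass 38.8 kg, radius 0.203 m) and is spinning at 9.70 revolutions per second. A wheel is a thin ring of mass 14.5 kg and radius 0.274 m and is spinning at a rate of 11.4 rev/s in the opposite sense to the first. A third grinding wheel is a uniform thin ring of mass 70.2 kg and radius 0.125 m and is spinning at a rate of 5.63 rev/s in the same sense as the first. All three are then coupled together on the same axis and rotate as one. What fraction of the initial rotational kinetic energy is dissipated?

The coupling torques are internal; angular momentum about the shared axis is conserved.
Moments of inertia: I_A = (38.8)(0.203)² = 1.599 kg·m²; I_B = (14.5)(0.274)² = 1.089 kg·m²; I_C = (70.2)(0.125)² = 1.097 kg·m².
Taking A's sense as positive: L = (1.599)(9.70) − (1.089)(11.4) + (1.097)(5.63) = 9.275 kg·m²·rev/s.
Combined I = 1.599 + 1.089 + 1.097 = 3.784 kg·m².
ω_f = L / I = 9.275 / 3.784 = 2.451 rev/s.
KE_i = ½ΣIω² = 6448 J; KE_f = ½(3.784)(15.40)² = 448.7 J.
Fraction dissipated = (KE_i − KE_f)/KE_i = 0.9304.

fraction ≈ 0.930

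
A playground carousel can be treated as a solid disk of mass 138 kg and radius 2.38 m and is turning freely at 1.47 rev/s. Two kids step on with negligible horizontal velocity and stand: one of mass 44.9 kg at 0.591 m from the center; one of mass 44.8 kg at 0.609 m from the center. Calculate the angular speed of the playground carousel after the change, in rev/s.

The added mass arrives with no angular momentum about the center, and any external torque about the center is negligible, so the system's angular momentum is conserved.
I_p = ½(138)(2.38)² = 390.8 kg·m².
Added inertia Σmr² = (44.9)(0.591)² + (44.8)(0.609)² = 32.30 kg·m²; I_f = 390.8 + 32.30 = 423.1 kg·m².
ω_f = I_p ω_i / I_f = (390.8)(1.47) / 423.1 = 1.358 rev/s.

ω_f ≈ 1.36 rev/s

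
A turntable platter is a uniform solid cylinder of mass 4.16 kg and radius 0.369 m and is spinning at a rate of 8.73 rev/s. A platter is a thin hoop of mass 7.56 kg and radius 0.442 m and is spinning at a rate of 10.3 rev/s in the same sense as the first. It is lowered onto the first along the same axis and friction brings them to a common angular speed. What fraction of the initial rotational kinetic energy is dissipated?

fraction ≈ 0.00329

The coupling torques are internal; angular momentum about the shared axis is conserved.
Moments of inertia: I_A = ½(4.16)(0.369)² = 0.2832 kg·m²; I_B = (7.56)(0.442)² = 1.477 kg·m².
Taking A's sense as positive: L = (0.2832)(8.73) + (1.477)(10.3) = 17.69 kg·m²·rev/s.
Combined I = 0.2832 + 1.477 = 1.760 kg·m².
ω_f = L / I = 17.69 / 1.760 = 10.05 rev/s.
KE_i = ½ΣIω² = 3519 J; KE_f = ½(1.760)(63.13)² = 3507 J.
Fraction dissipated = (KE_i − KE_f)/KE_i = 0.003286.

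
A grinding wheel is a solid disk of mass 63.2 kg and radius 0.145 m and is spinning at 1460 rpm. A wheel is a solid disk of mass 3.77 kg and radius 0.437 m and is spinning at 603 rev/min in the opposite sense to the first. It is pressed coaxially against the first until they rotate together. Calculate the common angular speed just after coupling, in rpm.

|ω_f| ≈ 735 rpm

The coupling torques are internal; angular momentum about the shared axis is conserved.
Moments of inertia: I_A = ½(63.2)(0.145)² = 0.6644 kg·m²; I_B = ½(3.77)(0.437)² = 0.3600 kg·m².
Taking A's sense as positive: L = (0.6644)(1460) − (0.3600)(603) = 752.9 kg·m²·rpm.
Combined I = 0.6644 + 0.3600 = 1.024 kg·m².
ω_f = L / I = 752.9 / 1.024 = 735.0 rpm.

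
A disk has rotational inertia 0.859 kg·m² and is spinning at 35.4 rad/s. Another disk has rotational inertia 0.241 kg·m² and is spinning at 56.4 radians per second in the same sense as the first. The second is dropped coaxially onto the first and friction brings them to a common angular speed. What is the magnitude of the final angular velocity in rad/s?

|ω_f| ≈ 40.0 rad/s

The coupling torques are internal; angular momentum about the shared axis is conserved.
Taking A's sense as positive: L = (0.8590)(35.4) + (0.2410)(56.4) = 44.00 kg·m²·rad/s.
Combined I = 0.8590 + 0.2410 = 1.100 kg·m².
ω_f = L / I = 44.00 / 1.100 = 40.00 rad/s.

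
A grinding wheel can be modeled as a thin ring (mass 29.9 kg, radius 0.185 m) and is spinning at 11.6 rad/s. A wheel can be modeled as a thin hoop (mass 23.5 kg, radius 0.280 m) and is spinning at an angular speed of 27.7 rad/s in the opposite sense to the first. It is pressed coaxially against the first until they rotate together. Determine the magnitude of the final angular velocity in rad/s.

The coupling torques are internal; angular momentum about the shared axis is conserved.
Moments of inertia: I_A = (29.9)(0.185)² = 1.023 kg·m²; I_B = (23.5)(0.280)² = 1.842 kg·m².
Taking A's sense as positive: L = (1.023)(11.6) − (1.842)(27.7) = -39.16 kg·m²·rad/s.
Combined I = 1.023 + 1.842 = 2.866 kg·m².
ω_f = L / I = -39.16 / 2.866 = -13.67 rad/s.

|ω_f| ≈ 13.7 rad/s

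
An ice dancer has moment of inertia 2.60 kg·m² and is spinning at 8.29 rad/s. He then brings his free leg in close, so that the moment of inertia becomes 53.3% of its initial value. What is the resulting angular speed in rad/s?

Angular momentum about the spin axis is conserved since the torque about it is zero.
I₂ = 0.533 × 2.60 = 1.386 kg·m².
ω₂ = I₁ω₁ / I₂ = (2.600)(8.29 rad/s) / (1.386) = 15.55 rad/s.

ω₂ ≈ 15.6 rad/s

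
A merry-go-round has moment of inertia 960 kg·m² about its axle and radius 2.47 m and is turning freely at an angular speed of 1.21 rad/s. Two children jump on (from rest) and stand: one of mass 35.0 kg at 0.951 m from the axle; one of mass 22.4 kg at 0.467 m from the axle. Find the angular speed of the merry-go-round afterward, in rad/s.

ω_f ≈ 1.17 rad/s

No external torque acts about the axle; L_before = L_after.
Added inertia Σmr² = (35.0)(0.951)² + (22.4)(0.467)² = 36.54 kg·m²; I_f = 960.0 + 36.54 = 996.5 kg·m².
ω_f = I_p ω_i / I_f = (960.0)(1.21) / 996.5 = 1.166 rad/s.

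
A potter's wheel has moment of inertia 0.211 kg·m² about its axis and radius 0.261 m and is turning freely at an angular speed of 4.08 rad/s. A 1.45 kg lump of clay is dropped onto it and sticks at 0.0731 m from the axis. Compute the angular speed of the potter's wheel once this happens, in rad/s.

The added mass arrives with no angular momentum about the axis, and any external torque about the axis is negligible, so the system's angular momentum is conserved.
Added inertia Σmr² = (1.45)(0.0731)² = 0.007748 kg·m²; I_f = 0.2110 + 0.007748 = 0.2187 kg·m².
ω_f = I_p ω_i / I_f = (0.2110)(4.08) / 0.2187 = 3.935 rad/s.

ω_f ≈ 3.94 rad/s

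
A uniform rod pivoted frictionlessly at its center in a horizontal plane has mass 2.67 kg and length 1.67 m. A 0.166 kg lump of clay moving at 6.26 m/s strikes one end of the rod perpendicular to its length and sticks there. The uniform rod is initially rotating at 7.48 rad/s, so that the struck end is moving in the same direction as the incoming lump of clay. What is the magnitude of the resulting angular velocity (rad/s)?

About the pivot the impulsive forces during the collision are internal, so angular momentum about that axis is conserved.
I_p = (1/12)(2.67)(1.67)² = 0.6205 kg·m². Taking the sense of the lump of clay's angular momentum as positive, L_{lump} = m v R = (0.166)(6.26)(1.67/2) = 0.8677 kg·m²/s.
L_i = +I_p ω_p + m v R = +(0.6205)(7.48) + 0.8677 = 5.509 kg·m²/s.
After sticking, I_f = I_p + m R² = 0.6205 + (0.166)(1.67/2)² = 0.7363 kg·m².
ω_f = L_i / I_f = 5.509 / 0.7363 = 7.483 rad/s.

|ω_f| ≈ 7.48 rad/s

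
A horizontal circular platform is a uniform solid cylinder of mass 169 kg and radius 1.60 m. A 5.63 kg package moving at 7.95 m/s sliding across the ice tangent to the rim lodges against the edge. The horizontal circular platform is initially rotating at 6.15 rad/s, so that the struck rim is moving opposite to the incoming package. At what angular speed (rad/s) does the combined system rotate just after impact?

About the central axle the impulsive forces during the collision are internal, so angular momentum about that axis is conserved.
I_p = ½(169)(1.60)² = 216.3 kg·m². Taking the sense of the package's angular momentum as positive, L_{package} = m v R = (5.63)(7.95)(1.60) = 71.61 kg·m²/s.
L_i = −I_p ω_p + m v R = −(216.3)(6.15) + 71.61 = -1259 kg·m²/s.
After sticking, I_f = I_p + m R² = 216.3 + (5.63)(1.60)² = 230.7 kg·m².
ω_f = L_i / I_f = -1259 / 230.7 = -5.455 rad/s.

|ω_f| ≈ 5.46 rad/s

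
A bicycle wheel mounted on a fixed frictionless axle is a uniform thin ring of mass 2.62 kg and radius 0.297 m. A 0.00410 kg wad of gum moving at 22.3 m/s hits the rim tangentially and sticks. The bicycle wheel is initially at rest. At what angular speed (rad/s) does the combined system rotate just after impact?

About the axle the impulsive forces during the collision are internal, so angular momentum about that axis is conserved.
I_p = (2.62)(0.297)² = 0.2311 kg·m². Taking the sense of the wad of gum's angular momentum as positive, L_{wad} = m v R = (0.00410)(22.3)(0.297) = 0.02715 kg·m²/s.
L_i = 0 + 0.02715 = 0.02715 kg·m²/s.
After sticking, I_f = I_p + m R² = 0.2311 + (0.00410)(0.297)² = 0.2315 kg·m².
ω_f = L_i / I_f = 0.02715 / 0.2315 = 0.1173 rad/s.

|ω_f| ≈ 0.117 rad/s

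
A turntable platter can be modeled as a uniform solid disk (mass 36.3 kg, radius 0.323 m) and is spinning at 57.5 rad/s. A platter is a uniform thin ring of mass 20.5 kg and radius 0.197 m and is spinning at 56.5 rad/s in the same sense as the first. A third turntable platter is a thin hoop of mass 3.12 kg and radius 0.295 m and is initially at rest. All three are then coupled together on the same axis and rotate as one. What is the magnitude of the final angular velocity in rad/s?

The coupling torques are internal; angular momentum about the shared axis is conserved.
Moments of inertia: I_A = ½(36.3)(0.323)² = 1.894 kg·m²; I_B = (20.5)(0.197)² = 0.7956 kg·m²; I_C = (3.12)(0.295)² = 0.2715 kg·m².
Taking A's sense as positive: L = (1.894)(57.5) + (0.7956)(56.5) = 153.8 kg·m²·rad/s.
Combined I = 1.894 + 0.7956 + 0.2715 = 2.961 kg·m².
ω_f = L / I = 153.8 / 2.961 = 51.96 rad/s.

|ω_f| ≈ 52.0 rad/s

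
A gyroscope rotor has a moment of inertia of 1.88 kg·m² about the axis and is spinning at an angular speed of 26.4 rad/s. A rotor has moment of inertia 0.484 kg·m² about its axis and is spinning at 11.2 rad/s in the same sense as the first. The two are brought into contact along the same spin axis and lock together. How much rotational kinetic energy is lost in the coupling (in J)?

No external torque acts about the common axis, so total angular momentum is conserved.
Taking A's sense as positive: L = (1.880)(26.4) + (0.4840)(11.2) = 55.05 kg·m²·rad/s.
Combined I = 1.880 + 0.4840 = 2.364 kg·m².
ω_f = L / I = 55.05 / 2.364 = 23.29 rad/s.
KE_i = ½ΣIω² = 685.5 J; KE_f = ½(2.364)(23.29)² = 641.0 J.

ΔKE lost ≈ 44.5 J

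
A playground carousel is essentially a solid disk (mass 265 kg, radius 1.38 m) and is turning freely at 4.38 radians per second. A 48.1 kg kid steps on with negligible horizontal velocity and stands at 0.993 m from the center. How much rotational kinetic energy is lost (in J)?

energy lost ≈ 383 J

The added mass arrives with no angular momentum about the center, and any external torque about the center is negligible, so the system's angular momentum is conserved.
I_p = ½(265)(1.38)² = 252.3 kg·m².
Added inertia Σmr² = (48.1)(0.993)² = 47.43 kg·m²; I_f = 252.3 + 47.43 = 299.8 kg·m².
ω_f = I_p ω_i / I_f = (252.3)(4.38) / 299.8 = 3.687 rad/s.
KE_i = ½(252.3)(4.380 rad/s)² = 2420 J; KE_f = ½(299.8)(3.687)² = 2037 J.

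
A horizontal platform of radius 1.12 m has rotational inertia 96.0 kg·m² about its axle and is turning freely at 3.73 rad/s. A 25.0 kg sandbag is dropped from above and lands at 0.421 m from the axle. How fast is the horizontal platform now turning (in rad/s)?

The added mass arrives with no angular momentum about the axle, and any external torque about the axle is negligible, so the system's angular momentum is conserved.
Added inertia Σmr² = (25.0)(0.421)² = 4.431 kg·m²; I_f = 96.00 + 4.431 = 100.4 kg·m².
ω_f = I_p ω_i / I_f = (96.00)(3.73) / 100.4 = 3.565 rad/s.

ω_f ≈ 3.57 rad/s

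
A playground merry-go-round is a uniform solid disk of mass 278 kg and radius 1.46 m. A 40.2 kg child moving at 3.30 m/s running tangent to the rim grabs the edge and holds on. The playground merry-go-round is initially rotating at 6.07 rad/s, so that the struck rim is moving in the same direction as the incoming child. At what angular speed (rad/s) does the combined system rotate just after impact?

|ω_f| ≈ 5.22 rad/s

About the axle the impulsive forces during the collision are internal, so angular momentum about that axis is conserved.
I_p = ½(278)(1.46)² = 296.3 kg·m². Taking the sense of the child's angular momentum as positive, L_{child} = m v R = (40.2)(3.30)(1.46) = 193.7 kg·m²/s.
L_i = +I_p ω_p + m v R = +(296.3)(6.07) + 193.7 = 1992 kg·m²/s.
After sticking, I_f = I_p + m R² = 296.3 + (40.2)(1.46)² = 382.0 kg·m².
ω_f = L_i / I_f = 1992 / 382.0 = 5.215 rad/s.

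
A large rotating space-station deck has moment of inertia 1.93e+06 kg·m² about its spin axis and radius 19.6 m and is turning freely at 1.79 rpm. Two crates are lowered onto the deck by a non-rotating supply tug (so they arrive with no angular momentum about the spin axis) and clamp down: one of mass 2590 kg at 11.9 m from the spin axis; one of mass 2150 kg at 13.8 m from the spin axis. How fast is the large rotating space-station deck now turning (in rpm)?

The added mass arrives with no angular momentum about the spin axis, and any external torque about the spin axis is negligible, so the system's angular momentum is conserved.
Added inertia Σmr² = (2590)(11.9)² + (2150)(13.8)² = 7.762e+05 kg·m²; I_f = 1.930e+06 + 7.762e+05 = 2.706e+06 kg·m².
ω_f = I_p ω_i / I_f = (1.930e+06)(1.79) / 2.706e+06 = 1.277 rpm.

ω_f ≈ 1.28 rpm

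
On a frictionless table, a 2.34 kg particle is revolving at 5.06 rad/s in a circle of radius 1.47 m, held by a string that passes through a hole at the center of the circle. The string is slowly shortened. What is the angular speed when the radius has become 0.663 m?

ω₂ ≈ 24.9 rad/s

The constraining force is radial, so m r² ω about the center is conserved.
ω₂ = ω₁ (r₁/r₂)² = (5.06)(1.47/0.663)² = 24.87 rad/s.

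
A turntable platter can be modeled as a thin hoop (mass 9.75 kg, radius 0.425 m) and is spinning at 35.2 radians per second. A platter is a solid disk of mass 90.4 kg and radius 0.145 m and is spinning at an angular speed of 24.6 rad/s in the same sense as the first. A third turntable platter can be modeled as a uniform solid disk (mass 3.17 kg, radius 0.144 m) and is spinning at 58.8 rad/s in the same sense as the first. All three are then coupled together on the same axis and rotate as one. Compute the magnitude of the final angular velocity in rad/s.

|ω_f| ≈ 31.8 rad/s

No external torque acts about the common axis, so total angular momentum is conserved.
Moments of inertia: I_A = (9.75)(0.425)² = 1.761 kg·m²; I_B = ½(90.4)(0.145)² = 0.9503 kg·m²; I_C = ½(3.17)(0.144)² = 0.03287 kg·m².
Taking A's sense as positive: L = (1.761)(35.2) + (0.9503)(24.6) + (0.03287)(58.8) = 87.30 kg·m²·rad/s.
Combined I = 1.761 + 0.9503 + 0.03287 = 2.744 kg·m².
ω_f = L / I = 87.30 / 2.744 = 31.81 rad/s.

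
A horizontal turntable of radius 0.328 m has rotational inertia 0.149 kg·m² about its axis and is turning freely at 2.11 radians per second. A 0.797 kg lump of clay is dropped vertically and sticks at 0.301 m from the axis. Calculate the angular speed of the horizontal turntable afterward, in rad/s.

The added mass arrives with no angular momentum about the axis, and any external torque about the axis is negligible, so the system's angular momentum is conserved.
Added inertia Σmr² = (0.797)(0.301)² = 0.07221 kg·m²; I_f = 0.1490 + 0.07221 = 0.2212 kg·m².
ω_f = I_p ω_i / I_f = (0.1490)(2.11) / 0.2212 = 1.421 rad/s.

ω_f ≈ 1.42 rad/s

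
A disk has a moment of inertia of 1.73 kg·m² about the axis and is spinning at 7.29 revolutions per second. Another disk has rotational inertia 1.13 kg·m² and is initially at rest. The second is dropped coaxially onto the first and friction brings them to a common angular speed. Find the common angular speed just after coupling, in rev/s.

|ω_f| ≈ 4.41 rev/s

No external torque acts about the common axis, so total angular momentum is conserved.
Taking A's sense as positive: L = (1.730)(7.29) = 12.61 kg·m²·rev/s.
Combined I = 1.730 + 1.130 = 2.860 kg·m².
ω_f = L / I = 12.61 / 2.860 = 4.410 rev/s.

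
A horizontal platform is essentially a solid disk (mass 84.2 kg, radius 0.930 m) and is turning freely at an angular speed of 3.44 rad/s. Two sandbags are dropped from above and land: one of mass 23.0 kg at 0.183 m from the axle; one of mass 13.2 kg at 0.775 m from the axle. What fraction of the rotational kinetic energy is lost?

The added mass arrives with no angular momentum about the axle, and any external torque about the axle is negligible, so the system's angular momentum is conserved.
I_p = ½(84.2)(0.930)² = 36.41 kg·m².
Added inertia Σmr² = (23.0)(0.183)² + (13.2)(0.775)² = 8.698 kg·m²; I_f = 36.41 + 8.698 = 45.11 kg·m².
ω_f = I_p ω_i / I_f = (36.41)(3.44) / 45.11 = 2.777 rad/s.
KE_i = ½(36.41)(3.440 rad/s)² = 215.4 J; KE_f = ½(45.11)(2.777)² = 173.9 J.
Fraction lost = 0.1928.

fraction ≈ 0.193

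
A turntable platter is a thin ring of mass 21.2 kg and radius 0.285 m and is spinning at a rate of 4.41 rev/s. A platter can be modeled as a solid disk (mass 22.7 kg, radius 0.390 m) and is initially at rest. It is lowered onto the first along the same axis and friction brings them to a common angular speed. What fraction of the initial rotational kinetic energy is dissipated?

fraction ≈ 0.501

No external torque acts about the common axis, so total angular momentum is conserved.
Moments of inertia: I_A = (21.2)(0.285)² = 1.722 kg·m²; I_B = ½(22.7)(0.390)² = 1.726 kg·m².
Taking A's sense as positive: L = (1.722)(4.41) = 7.594 kg·m²·rev/s.
Combined I = 1.722 + 1.726 = 3.448 kg·m².
ω_f = L / I = 7.594 / 3.448 = 2.202 rev/s.
KE_i = ½ΣIω² = 661.0 J; KE_f = ½(3.448)(13.84)² = 330.1 J.
Fraction dissipated = (KE_i − KE_f)/KE_i = 0.5006.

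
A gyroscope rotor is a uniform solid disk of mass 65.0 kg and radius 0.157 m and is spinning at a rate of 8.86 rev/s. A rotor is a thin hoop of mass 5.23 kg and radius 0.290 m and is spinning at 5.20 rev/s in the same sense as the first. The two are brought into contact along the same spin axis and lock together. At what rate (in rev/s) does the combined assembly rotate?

|ω_f| ≈ 7.56 rev/s

The coupling torques are internal; angular momentum about the shared axis is conserved.
Moments of inertia: I_A = ½(65.0)(0.157)² = 0.8011 kg·m²; I_B = (5.23)(0.290)² = 0.4398 kg·m².
Taking A's sense as positive: L = (0.8011)(8.86) + (0.4398)(5.20) = 9.385 kg·m²·rev/s.
Combined I = 0.8011 + 0.4398 = 1.241 kg·m².
ω_f = L / I = 9.385 / 1.241 = 7.563 rev/s.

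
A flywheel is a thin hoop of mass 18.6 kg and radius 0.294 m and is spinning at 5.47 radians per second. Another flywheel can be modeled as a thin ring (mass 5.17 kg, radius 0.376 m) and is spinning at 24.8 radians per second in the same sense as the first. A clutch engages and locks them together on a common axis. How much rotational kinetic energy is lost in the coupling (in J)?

ΔKE lost ≈ 93.9 J

The coupling torques are internal; angular momentum about the shared axis is conserved.
Moments of inertia: I_A = (18.6)(0.294)² = 1.608 kg·m²; I_B = (5.17)(0.376)² = 0.7309 kg·m².
Taking A's sense as positive: L = (1.608)(5.47) + (0.7309)(24.8) = 26.92 kg·m²·rad/s.
Combined I = 1.608 + 0.7309 = 2.339 kg·m².
ω_f = L / I = 26.92 / 2.339 = 11.51 rad/s.
KE_i = ½ΣIω² = 248.8 J; KE_f = ½(2.339)(11.51)² = 154.9 J.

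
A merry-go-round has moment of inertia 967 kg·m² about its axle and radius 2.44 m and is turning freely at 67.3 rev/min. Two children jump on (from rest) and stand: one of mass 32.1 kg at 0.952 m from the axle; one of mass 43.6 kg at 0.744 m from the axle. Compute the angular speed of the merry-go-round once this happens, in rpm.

The added mass arrives with no angular momentum about the axle, and any external torque about the axle is negligible, so the system's angular momentum is conserved.
Added inertia Σmr² = (32.1)(0.952)² + (43.6)(0.744)² = 53.23 kg·m²; I_f = 967.0 + 53.23 = 1020 kg·m².
ω_f = I_p ω_i / I_f = (967.0)(67.3) / 1020 = 63.79 rpm.

ω_f ≈ 63.8 rpm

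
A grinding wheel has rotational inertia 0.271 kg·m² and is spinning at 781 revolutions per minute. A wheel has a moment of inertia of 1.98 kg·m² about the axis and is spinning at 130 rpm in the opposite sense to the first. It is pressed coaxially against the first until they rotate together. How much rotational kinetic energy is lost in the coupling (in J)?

No external torque acts about the common axis, so total angular momentum is conserved.
Taking A's sense as positive: L = (0.2710)(781) − (1.980)(130) = -45.75 kg·m²·rpm.
Combined I = 0.2710 + 1.980 = 2.251 kg·m².
ω_f = L / I = -45.75 / 2.251 = -20.32 rpm.
KE_i = ½ΣIω² = 1090 J; KE_f = ½(2.251)(2.128)² = 5.098 J.

ΔKE lost ≈ 1080 J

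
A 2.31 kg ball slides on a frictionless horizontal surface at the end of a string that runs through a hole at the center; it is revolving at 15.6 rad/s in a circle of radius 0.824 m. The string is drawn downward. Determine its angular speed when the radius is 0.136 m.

No torque about the axis ⇒ m r₁² ω₁ = m r₂² ω₂.
ω₂ = ω₁ (r₁/r₂)² = (15.6)(0.824/0.136)² = 572.7 rad/s.

ω₂ ≈ 573 rad/s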